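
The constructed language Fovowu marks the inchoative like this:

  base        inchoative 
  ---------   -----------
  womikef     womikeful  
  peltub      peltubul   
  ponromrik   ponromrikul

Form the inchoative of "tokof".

tokoful

Every pair shown (womikef → womikeful, peltub → peltubul, ponromrik → ponromrikul) follows the same rule: add -ul.
So tokof → tokoful.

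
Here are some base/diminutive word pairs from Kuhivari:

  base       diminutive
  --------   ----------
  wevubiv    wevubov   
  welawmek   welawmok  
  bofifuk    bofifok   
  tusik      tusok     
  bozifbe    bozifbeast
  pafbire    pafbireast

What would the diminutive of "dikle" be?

dikleast

welawmek and bozifbe both have last vowel 'e' yet inflect differently (welawmok, bozifbeast), so the last vowel is not what conditions the rule; the final letter is.
"dikle" ends in -e. The stems ending in -e (bozifbe → bozifbeast, pafbire → pafbireast) add -ast.
The other pattern: stems ending in -k or -v change the last vowel to 'o'.
So dikle → dikleast.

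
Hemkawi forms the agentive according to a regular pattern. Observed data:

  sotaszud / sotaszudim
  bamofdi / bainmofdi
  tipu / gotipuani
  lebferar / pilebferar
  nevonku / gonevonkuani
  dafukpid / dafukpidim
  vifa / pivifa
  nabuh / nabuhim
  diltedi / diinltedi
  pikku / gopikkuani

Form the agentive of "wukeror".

pikku and sotaszud both have last vowel 'u' yet inflect differently (gopikkuani, sotaszudim), so the last vowel is not what conditions the rule; the final letter is.
"wukeror" ends in -r. The one such stem in the data (lebferar → pilebferar) adds the prefix pi-, so the same rule applies.
The other patterns: stems ending in -u add go- … -ani around the stem; stems ending in -d or -h add -im; stems ending in -i insert -in- after the first vowel.
So wukeror → piwukeror.

piwukeror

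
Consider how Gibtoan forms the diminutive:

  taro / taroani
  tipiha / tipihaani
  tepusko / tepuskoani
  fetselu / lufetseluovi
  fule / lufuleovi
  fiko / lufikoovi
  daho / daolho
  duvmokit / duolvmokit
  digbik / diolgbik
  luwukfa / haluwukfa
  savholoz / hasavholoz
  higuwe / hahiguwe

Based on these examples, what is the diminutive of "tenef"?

taro and fiko both end in -o yet inflect differently (taroani, lufikoovi), so the final letter is not what conditions the rule; the first letter is.
"tenef" begins with t-. The stems beginning with t- (taro → taroani, tipiha → tipihaani, tepusko → tepuskoani) add -ani.
The other patterns: stems beginning with f- add lu- … -ovi around the stem; stems beginning with d- insert -ol- after the first vowel; stems beginning with h-, l- or s- add the prefix ha-.
So tenef → tenefani.

tenefani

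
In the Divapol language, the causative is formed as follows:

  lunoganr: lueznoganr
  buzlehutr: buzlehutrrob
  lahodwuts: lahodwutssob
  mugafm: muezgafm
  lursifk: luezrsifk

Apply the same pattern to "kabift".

buzlehutr and lunoganr both end in -r yet inflect differently (buzlehutrrob, lueznoganr), so the final letter is not what conditions the rule; the second-to-last letter is.
"kabift" has second-to-last letter 'f'. The stems whose second-to-last letter is 'f' (mugafm → muezgafm, lursifk → luezrsifk) insert -ez- after the first vowel.
So kabift → kaezbift.

kaezbift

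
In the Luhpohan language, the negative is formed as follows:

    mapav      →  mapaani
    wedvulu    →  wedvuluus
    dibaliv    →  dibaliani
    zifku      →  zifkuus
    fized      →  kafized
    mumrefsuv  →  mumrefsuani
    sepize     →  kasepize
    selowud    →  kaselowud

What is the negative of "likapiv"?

zifku and mumrefsuv both have last vowel 'u' yet inflect differently (zifkuus, mumrefsuani), so the last vowel is not what conditions the rule; the final letter is.
"likapiv" ends in -v. The stems ending in -v (mumrefsuv → mumrefsuani, mapav → mapaani, dibaliv → dibaliani) drop the final letter and add -ani.
So likapiv → likapiani.

likapiani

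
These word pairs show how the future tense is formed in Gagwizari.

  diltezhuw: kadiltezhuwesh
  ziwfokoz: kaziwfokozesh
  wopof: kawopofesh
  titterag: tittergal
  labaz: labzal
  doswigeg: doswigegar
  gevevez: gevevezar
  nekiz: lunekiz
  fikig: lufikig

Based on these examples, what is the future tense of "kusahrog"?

ziwfokoz and labaz both end in -z yet inflect differently (kaziwfokozesh, labzal), so the final letter is not what conditions the rule; the last vowel is.
"kusahrog" has last vowel 'o'. The stems whose last vowel is 'o' (ziwfokoz → kaziwfokozesh, wopof → kawopofesh) add ka- … -esh around the stem.
The other patterns: stems whose last vowel is 'a' delete the last vowel and add -al; stems whose last vowel is 'e' add -ar; stems whose last vowel is 'i' add the prefix lu-.
So kusahrog → kakusahrogesh.

kakusahrogesh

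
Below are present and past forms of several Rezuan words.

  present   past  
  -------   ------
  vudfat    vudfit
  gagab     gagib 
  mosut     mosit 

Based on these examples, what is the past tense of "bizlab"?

Every pair shown (vudfat → vudfit, gagab → gagib, mosut → mosit) follows the same rule: change the last vowel to 'i'.
So bizlab → bizlib.

bizlib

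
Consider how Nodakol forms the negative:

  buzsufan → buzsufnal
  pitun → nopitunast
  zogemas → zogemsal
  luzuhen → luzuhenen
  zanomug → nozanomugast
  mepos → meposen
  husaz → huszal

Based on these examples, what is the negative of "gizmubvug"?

"gizmubvug" has last vowel 'u'. The stems whose last vowel is 'u' (pitun → nopitunast, zanomug → nozanomugast) add no- … -ast around the stem.
The other patterns: stems whose last vowel is 'a' delete the last vowel and add -al; stems whose last vowel is 'e' or 'o' add -en.
So gizmubvug → nogizmubvugast.

nogizmubvugast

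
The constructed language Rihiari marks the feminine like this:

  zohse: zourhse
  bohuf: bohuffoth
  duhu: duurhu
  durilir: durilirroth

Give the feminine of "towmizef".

bohuf and duhu both have last vowel 'u' yet inflect differently (bohuffoth, duurhu), so the last vowel is not what conditions the rule; whether the stem ends in a vowel or a consonant is.
"towmizef" ends in a consonant. The stems ending in a consonant (durilir → durilirroth, bohuf → bohuffoth) double the final consonant and add -oth.
So towmizef → towmizeffoth.

towmizeffoth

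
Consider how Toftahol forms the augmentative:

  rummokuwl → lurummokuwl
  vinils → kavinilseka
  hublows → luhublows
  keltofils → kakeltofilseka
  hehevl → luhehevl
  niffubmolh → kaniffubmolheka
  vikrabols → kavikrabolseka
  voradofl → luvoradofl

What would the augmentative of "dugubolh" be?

vinils and hublows both end in -s yet inflect differently (kavinilseka, luhublows), so the final letter is not what conditions the rule; the second-to-last letter is.
"dugubolh" has second-to-last letter 'l'. The stems whose second-to-last letter is 'l' (vinils → kavinilseka, niffubmolh → kaniffubmolheka, keltofils → kakeltofilseka) add ka- … -eka around the stem.
So dugubolh → kadugubolheka.

kadugubolheka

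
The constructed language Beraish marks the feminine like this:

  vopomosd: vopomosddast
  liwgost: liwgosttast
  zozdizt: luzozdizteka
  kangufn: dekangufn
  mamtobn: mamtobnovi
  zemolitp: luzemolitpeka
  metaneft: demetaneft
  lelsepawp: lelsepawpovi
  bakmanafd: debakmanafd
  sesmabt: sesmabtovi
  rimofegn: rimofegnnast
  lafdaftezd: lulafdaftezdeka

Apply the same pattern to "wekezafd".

"wekezafd" has second-to-last letter 'f'. The stems whose second-to-last letter is 'f' (metaneft → demetaneft, bakmanafd → debakmanafd, kangufn → dekangufn) add the prefix de-.
The other patterns: stems whose second-to-last letter is 'b' or 'w' add -ovi; stems whose second-to-last letter is 'g' or 's' double the final consonant and add -ast; stems whose second-to-last letter is 't' or 'z' add lu- … -eka around the stem.
So wekezafd → dewekezafd.

dewekezafd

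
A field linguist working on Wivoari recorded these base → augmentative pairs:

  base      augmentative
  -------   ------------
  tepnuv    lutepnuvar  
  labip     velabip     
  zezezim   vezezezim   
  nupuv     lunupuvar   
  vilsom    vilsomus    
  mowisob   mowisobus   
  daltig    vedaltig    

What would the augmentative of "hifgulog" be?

zezezim and vilsom both end in -m yet inflect differently (vezezezim, vilsomus), so the final letter is not what conditions the rule; the last vowel is.
"hifgulog" has last vowel 'o'. The stems whose last vowel is 'o' (mowisob → mowisobus, vilsom → vilsomus) add -us.
So hifgulog → hifgulogus.

hifgulogus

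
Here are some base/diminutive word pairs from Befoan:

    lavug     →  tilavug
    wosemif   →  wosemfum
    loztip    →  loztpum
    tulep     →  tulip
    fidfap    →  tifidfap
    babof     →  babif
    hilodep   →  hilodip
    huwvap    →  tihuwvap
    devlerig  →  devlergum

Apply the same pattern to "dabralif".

dabralfum

"dabralif" has last vowel 'i'. The stems whose last vowel is 'i' (devlerig → devlergum, wosemif → wosemfum, loztip → loztpum) delete the last vowel and add -um.
So dabralif → dabralfum.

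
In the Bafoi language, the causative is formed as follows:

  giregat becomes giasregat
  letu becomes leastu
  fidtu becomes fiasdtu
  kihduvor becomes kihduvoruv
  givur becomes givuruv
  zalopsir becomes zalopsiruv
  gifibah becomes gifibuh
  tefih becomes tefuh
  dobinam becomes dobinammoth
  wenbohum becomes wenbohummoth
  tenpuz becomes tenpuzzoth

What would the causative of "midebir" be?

midebiruv

"midebir" ends in -r. The stems ending in -r (kihduvor → kihduvoruv, givur → givuruv, zalopsir → zalopsiruv) add -uv.
The other patterns: stems ending in -t or -u insert -as- after the first vowel; stems ending in -h change the last vowel to 'u'; stems ending in -m or -z double the final consonant and add -oth.
So midebir → midebiruv.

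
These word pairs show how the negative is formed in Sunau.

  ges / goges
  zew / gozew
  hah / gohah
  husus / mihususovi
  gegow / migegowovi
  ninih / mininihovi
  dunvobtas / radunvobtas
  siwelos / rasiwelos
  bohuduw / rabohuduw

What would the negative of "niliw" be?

ges and husus both end in -s yet inflect differently (goges, mihususovi), so the final letter is not what conditions the rule; the number of vowels is.
"niliw" has 2 vowels. The stems with 2 vowels (husus → mihususovi, gegow → migegowovi, ninih → mininihovi) add mi- … -ovi around the stem.
The other patterns: stems with 1 vowel add the prefix go-; stems with 3 vowels add the prefix ra-.
So niliw → miniliwovi.

miniliwovi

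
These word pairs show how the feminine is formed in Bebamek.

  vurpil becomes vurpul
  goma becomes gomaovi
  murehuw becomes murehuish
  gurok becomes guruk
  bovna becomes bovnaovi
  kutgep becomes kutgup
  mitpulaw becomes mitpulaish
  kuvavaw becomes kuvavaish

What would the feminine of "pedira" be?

goma and kuvavaw both have last vowel 'a' yet inflect differently (gomaovi, kuvavaish), so the last vowel is not what conditions the rule; the final letter is.
"pedira" ends in -a. The stems ending in -a (goma → gomaovi, bovna → bovnaovi) add -ovi.
The other patterns: stems ending in -w drop the final letter and add -ish; stems ending in -k, -l or -p change the last vowel to 'u'.
So pedira → pediraovi.

pediraovi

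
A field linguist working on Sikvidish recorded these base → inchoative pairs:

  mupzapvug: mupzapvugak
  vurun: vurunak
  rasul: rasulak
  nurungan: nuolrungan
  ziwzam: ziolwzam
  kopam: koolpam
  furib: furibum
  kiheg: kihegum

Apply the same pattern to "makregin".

makreginum

vurun and nurungan both end in -n yet inflect differently (vurunak, nuolrungan), so the final letter is not what conditions the rule; the last vowel is.
"makregin" has last vowel 'i'. The one such stem in the data (furib → furibum) adds -um, so the same rule applies.
So makregin → makreginum.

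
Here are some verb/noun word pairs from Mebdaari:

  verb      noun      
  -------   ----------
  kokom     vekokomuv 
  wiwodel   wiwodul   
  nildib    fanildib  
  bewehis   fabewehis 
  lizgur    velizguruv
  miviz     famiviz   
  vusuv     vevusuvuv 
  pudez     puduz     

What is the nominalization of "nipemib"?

fanipemib

"nipemib" has last vowel 'i'. The stems whose last vowel is 'i' (nildib → fanildib, bewehis → fabewehis, miviz → famiviz) add the prefix fa-.
So nipemib → fanipemib.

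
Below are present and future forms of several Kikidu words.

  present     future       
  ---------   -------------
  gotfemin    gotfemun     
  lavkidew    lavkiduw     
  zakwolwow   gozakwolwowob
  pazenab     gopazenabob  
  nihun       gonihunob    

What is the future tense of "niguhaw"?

"niguhaw" has last vowel 'a'. The one such stem in the data (pazenab → gopazenabob) adds go- … -ob around the stem, so the same rule applies.
So niguhaw → goniguhawob.

goniguhawob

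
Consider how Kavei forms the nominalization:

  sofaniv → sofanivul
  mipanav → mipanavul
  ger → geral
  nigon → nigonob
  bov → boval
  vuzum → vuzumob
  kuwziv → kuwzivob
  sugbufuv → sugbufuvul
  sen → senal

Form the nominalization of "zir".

ziral

sen and nigon both end in -n yet inflect differently (senal, nigonob), so the final letter is not what conditions the rule; the number of vowels is.
"zir" has 1 vowel. The stems with 1 vowel (sen → senal, bov → boval, ger → geral) add -al.
The other patterns: stems with 2 vowels add -ob; stems with 3 vowels add -ul.
So zir → ziral.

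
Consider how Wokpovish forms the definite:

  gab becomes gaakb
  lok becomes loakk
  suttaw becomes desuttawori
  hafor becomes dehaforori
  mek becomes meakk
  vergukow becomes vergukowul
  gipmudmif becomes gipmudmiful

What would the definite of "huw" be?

suttaw and vergukow both end in -w yet inflect differently (desuttawori, vergukowul), so the final letter is not what conditions the rule; the number of vowels is.
"huw" has 1 vowel. The stems with 1 vowel (lok → loakk, mek → meakk, gab → gaakb) insert -ak- after the first vowel.
The other patterns: stems with 2 vowels add de- … -ori around the stem; stems with 3 vowels add -ul.
So huw → huakw.

huakw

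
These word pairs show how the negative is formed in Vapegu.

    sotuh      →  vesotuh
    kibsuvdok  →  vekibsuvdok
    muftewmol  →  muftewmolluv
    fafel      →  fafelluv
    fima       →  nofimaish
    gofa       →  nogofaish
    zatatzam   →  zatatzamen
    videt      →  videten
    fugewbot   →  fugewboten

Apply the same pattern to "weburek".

kibsuvdok and muftewmol both have last vowel 'o' yet inflect differently (vekibsuvdok, muftewmolluv), so the last vowel is not what conditions the rule; the final letter is.
"weburek" ends in -k. The one such stem in the data (kibsuvdok → vekibsuvdok) adds the prefix ve-, so the same rule applies.
So weburek → veweburek.

veweburek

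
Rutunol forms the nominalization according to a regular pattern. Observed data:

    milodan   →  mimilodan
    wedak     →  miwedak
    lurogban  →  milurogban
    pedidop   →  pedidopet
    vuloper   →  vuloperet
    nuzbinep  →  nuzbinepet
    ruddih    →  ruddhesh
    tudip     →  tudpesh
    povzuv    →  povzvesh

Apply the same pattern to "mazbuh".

pedidop and tudip both end in -p yet inflect differently (pedidopet, tudpesh), so the final letter is not what conditions the rule; the last vowel is.
"mazbuh" has last vowel 'u'. The one such stem in the data (povzuv → povzvesh) deletes the last vowel and adds -esh (as do ruddih, tudip), so the same rule applies.
The other patterns: stems whose last vowel is 'a' add the prefix mi-; stems whose last vowel is 'e' or 'o' add -et.
So mazbuh → mazbhesh.

mazbhesh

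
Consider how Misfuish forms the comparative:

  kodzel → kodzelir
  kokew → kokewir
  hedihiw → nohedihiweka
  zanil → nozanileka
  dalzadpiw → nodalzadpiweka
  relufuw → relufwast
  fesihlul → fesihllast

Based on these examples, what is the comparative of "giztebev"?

kokew and hedihiw both end in -w yet inflect differently (kokewir, nohedihiweka), so the final letter is not what conditions the rule; the last vowel is.
"giztebev" has last vowel 'e'. The stems whose last vowel is 'e' (kodzel → kodzelir, kokew → kokewir) add -ir.
So giztebev → giztebevir.

giztebevir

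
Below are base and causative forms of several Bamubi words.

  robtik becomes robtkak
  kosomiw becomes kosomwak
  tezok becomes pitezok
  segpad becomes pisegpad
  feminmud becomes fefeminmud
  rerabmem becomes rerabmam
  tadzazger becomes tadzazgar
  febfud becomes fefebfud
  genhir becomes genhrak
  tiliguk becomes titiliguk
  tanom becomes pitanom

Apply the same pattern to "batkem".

batkam

"batkem" has last vowel 'e'. The stems whose last vowel is 'e' (rerabmem → rerabmam, tadzazger → tadzazgar) change the last vowel to 'a'.
So batkem → batkam.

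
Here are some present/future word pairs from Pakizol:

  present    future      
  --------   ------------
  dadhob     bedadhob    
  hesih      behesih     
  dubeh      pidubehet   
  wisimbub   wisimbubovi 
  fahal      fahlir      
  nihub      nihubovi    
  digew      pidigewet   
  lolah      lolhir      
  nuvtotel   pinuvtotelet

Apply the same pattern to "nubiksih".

"nubiksih" has last vowel 'i'. The one such stem in the data (hesih → behesih) adds the prefix be-, so the same rule applies.
So nubiksih → benubiksih.

benubiksih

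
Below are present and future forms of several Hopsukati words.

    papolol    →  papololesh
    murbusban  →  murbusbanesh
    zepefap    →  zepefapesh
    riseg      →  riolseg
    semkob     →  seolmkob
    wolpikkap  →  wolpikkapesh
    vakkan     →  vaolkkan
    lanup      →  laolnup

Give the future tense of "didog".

lanup and zepefap both end in -p yet inflect differently (laolnup, zepefapesh), so the final letter is not what conditions the rule; the number of vowels is.
"didog" has 2 vowels. The stems with 2 vowels (lanup → laolnup, vakkan → vaolkkan, semkob → seolmkob) insert -ol- after the first vowel.
The other pattern: stems with 3 vowels add -esh.
So didog → dioldog.

dioldog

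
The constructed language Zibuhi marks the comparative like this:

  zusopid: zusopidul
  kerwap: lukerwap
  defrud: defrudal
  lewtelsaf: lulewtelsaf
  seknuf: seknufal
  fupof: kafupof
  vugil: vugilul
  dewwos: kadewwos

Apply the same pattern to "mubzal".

lumubzal

"mubzal" has last vowel 'a'. The stems whose last vowel is 'a' (kerwap → lukerwap, lewtelsaf → lulewtelsaf) add the prefix lu-.
The other patterns: stems whose last vowel is 'o' add the prefix ka-; stems whose last vowel is 'u' add -al; stems whose last vowel is 'i' add -ul.
So mubzal → lumubzal.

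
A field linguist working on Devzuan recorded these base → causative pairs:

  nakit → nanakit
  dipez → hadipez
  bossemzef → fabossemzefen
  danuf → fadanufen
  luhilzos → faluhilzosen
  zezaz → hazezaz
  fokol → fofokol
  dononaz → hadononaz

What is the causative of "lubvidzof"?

falubvidzofen

dipez and bossemzef both have last vowel 'e' yet inflect differently (hadipez, fabossemzefen), so the last vowel is not what conditions the rule; the final letter is.
"lubvidzof" ends in -f. The stems ending in -f (bossemzef → fabossemzefen, danuf → fadanufen) add fa- … -en around the stem.
So lubvidzof → falubvidzofen.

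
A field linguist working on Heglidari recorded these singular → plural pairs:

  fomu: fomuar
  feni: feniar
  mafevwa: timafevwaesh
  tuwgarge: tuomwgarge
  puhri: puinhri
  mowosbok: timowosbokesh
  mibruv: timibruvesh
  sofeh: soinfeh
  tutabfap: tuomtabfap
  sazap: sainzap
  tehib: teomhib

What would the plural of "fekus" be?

fekusar

"fekus" begins with f-. The stems beginning with f- (feni → feniar, fomu → fomuar) add -ar.
So fekus → fekusar.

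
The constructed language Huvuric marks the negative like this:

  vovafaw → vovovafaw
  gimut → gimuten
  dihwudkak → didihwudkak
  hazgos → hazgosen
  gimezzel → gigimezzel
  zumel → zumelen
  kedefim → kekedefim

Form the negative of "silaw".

silawen

zumel and gimezzel both end in -l yet inflect differently (zumelen, gigimezzel), so the final letter is not what conditions the rule; the number of vowels is.
"silaw" has 2 vowels. The stems with 2 vowels (zumel → zumelen, gimut → gimuten, hazgos → hazgosen) add -en.
So silaw → silawen.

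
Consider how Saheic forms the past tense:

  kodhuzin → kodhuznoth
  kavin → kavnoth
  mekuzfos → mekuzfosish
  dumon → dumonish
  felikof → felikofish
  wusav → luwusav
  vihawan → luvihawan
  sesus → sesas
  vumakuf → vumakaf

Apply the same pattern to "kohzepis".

kodhuzin and dumon both end in -n yet inflect differently (kodhuznoth, dumonish), so the final letter is not what conditions the rule; the last vowel is.
"kohzepis" has last vowel 'i'. The stems whose last vowel is 'i' (kodhuzin → kodhuznoth, kavin → kavnoth) delete the last vowel and add -oth.
The other patterns: stems whose last vowel is 'o' add -ish; stems whose last vowel is 'a' add the prefix lu-; stems whose last vowel is 'u' change the last vowel to 'a'.
So kohzepis → kohzepsoth.

kohzepsoth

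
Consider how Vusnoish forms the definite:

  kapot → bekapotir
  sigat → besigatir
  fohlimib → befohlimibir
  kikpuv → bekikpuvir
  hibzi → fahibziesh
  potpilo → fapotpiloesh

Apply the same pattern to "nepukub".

fohlimib and hibzi both have last vowel 'i' yet inflect differently (befohlimibir, fahibziesh), so the last vowel is not what conditions the rule; whether the stem ends in a vowel or a consonant is.
"nepukub" ends in a consonant. The stems ending in a consonant (kapot → bekapotir, sigat → besigatir, fohlimib → befohlimibir) add be- … -ir around the stem.
So nepukub → benepukubir.

benepukubir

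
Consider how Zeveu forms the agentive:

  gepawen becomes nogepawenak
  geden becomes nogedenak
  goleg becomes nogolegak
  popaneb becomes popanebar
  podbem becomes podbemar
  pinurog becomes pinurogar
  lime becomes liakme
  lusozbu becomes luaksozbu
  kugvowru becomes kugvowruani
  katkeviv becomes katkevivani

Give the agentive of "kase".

kaseani

goleg and pinurog both end in -g yet inflect differently (nogolegak, pinurogar), so the final letter is not what conditions the rule; the first letter is.
"kase" begins with k-. The stems beginning with k- (kugvowru → kugvowruani, katkeviv → katkevivani) add -ani.
So kase → kaseani.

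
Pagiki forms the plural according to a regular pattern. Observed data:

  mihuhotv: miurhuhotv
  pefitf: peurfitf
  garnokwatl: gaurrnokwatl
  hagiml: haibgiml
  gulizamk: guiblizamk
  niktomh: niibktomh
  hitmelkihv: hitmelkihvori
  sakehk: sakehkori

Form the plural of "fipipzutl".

fiurpipzutl

garnokwatl and hagiml both end in -l yet inflect differently (gaurrnokwatl, haibgiml), so the final letter is not what conditions the rule; the second-to-last letter is.
"fipipzutl" has second-to-last letter 't'. The stems whose second-to-last letter is 't' (mihuhotv → miurhuhotv, pefitf → peurfitf, garnokwatl → gaurrnokwatl) insert -ur- after the first vowel.
The other patterns: stems whose second-to-last letter is 'm' insert -ib- after the first vowel; stems whose second-to-last letter is 'h' add -ori.
So fipipzutl → fiurpipzutl.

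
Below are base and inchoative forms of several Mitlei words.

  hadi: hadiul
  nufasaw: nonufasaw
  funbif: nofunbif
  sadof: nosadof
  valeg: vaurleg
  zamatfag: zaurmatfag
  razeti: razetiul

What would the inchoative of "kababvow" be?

nokababvow

"kababvow" ends in -w. The one such stem in the data (nufasaw → nonufasaw) adds the prefix no-, so the same rule applies.
The other patterns: stems ending in -i add -ul; stems ending in -g insert -ur- after the first vowel.
So kababvow → nokababvow.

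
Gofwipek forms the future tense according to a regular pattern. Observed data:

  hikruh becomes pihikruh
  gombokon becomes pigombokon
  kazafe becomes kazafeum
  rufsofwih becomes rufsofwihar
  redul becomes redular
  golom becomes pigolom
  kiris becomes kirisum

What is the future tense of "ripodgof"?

rufsofwih and hikruh both end in -h yet inflect differently (rufsofwihar, pihikruh), so the final letter is not what conditions the rule; the first letter is.
"ripodgof" begins with r-. The stems beginning with r- (redul → redular, rufsofwih → rufsofwihar) add -ar.
So ripodgof → ripodgofar.

ripodgofar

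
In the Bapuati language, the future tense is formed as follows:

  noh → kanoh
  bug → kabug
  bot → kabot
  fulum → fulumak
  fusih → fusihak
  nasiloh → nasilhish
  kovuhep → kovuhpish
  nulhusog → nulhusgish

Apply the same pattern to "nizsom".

nizsomak

noh and fusih both end in -h yet inflect differently (kanoh, fusihak), so the final letter is not what conditions the rule; the number of vowels is.
"nizsom" has 2 vowels. The stems with 2 vowels (fulum → fulumak, fusih → fusihak) add -ak.
So nizsom → nizsomak.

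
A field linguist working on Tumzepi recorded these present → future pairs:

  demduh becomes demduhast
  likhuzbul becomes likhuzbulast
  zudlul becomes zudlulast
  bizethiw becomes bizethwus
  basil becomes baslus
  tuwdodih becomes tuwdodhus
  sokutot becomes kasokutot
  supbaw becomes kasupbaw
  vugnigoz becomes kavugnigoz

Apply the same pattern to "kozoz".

likhuzbul and basil both end in -l yet inflect differently (likhuzbulast, baslus), so the final letter is not what conditions the rule; the last vowel is.
"kozoz" has last vowel 'o'. The stems whose last vowel is 'o' (sokutot → kasokutot, vugnigoz → kavugnigoz) add the prefix ka-.
So kozoz → kakozoz.

kakozoz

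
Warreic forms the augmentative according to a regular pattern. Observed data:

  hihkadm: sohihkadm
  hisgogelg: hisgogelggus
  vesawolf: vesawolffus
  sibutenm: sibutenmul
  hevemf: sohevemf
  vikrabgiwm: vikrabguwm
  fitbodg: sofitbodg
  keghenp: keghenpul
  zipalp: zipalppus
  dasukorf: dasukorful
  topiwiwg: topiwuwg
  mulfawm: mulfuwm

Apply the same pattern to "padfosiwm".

topiwiwg and fitbodg both end in -g yet inflect differently (topiwuwg, sofitbodg), so the final letter is not what conditions the rule; the second-to-last letter is.
"padfosiwm" has second-to-last letter 'w'. The stems whose second-to-last letter is 'w' (vikrabgiwm → vikrabguwm, mulfawm → mulfuwm, topiwiwg → topiwuwg) change the last vowel to 'u'.
So padfosiwm → padfosuwm.

padfosuwm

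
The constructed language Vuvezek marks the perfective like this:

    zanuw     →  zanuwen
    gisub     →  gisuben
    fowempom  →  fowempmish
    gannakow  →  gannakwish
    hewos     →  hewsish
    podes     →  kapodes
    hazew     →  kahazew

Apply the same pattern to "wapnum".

zanuw and gannakow both end in -w yet inflect differently (zanuwen, gannakwish), so the final letter is not what conditions the rule; the last vowel is.
"wapnum" has last vowel 'u'. The stems whose last vowel is 'u' (zanuw → zanuwen, gisub → gisuben) add -en.
So wapnum → wapnumen.

wapnumen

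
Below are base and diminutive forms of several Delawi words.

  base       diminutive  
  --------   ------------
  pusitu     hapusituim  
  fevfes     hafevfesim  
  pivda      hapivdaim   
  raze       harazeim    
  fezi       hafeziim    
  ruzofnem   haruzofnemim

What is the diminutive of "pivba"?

hapivbaim

Every pair shown (pusitu → hapusituim, fevfes → hafevfesim, pivda → hapivdaim, …) follows the same rule: add ha- … -im around the stem.
So pivba → hapivbaim.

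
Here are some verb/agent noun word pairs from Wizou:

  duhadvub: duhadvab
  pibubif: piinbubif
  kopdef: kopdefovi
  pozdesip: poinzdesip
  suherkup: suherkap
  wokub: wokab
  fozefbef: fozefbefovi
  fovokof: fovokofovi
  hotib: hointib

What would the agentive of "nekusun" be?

nekusan

suherkup and pozdesip both end in -p yet inflect differently (suherkap, poinzdesip), so the final letter is not what conditions the rule; the last vowel is.
"nekusun" has last vowel 'u'. The stems whose last vowel is 'u' (wokub → wokab, suherkup → suherkap, duhadvub → duhadvab) change the last vowel to 'a'.
So nekusun → nekusan.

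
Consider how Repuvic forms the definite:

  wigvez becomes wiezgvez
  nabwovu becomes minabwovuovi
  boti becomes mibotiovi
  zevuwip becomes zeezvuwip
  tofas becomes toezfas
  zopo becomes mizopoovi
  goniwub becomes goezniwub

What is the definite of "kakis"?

zevuwip and boti both have last vowel 'i' yet inflect differently (zeezvuwip, mibotiovi), so the last vowel is not what conditions the rule; whether the stem ends in a vowel or a consonant is.
"kakis" ends in a consonant. The stems ending in a consonant (zevuwip → zeezvuwip, goniwub → goezniwub, tofas → toezfas) insert -ez- after the first vowel.
The other pattern: stems ending in a vowel add mi- … -ovi around the stem.
So kakis → kaezkis.

kaezkis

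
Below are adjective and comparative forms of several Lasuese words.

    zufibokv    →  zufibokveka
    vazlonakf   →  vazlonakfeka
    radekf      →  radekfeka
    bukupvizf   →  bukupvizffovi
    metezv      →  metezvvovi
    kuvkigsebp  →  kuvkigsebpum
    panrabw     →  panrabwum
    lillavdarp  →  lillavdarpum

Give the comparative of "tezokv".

vazlonakf and bukupvizf both end in -f yet inflect differently (vazlonakfeka, bukupvizffovi), so the final letter is not what conditions the rule; the second-to-last letter is.
"tezokv" has second-to-last letter 'k'. The stems whose second-to-last letter is 'k' (zufibokv → zufibokveka, vazlonakf → vazlonakfeka, radekf → radekfeka) add -eka.
The other patterns: stems whose second-to-last letter is 'z' double the final consonant and add -ovi; stems whose second-to-last letter is 'b' or 'r' add -um.
So tezokv → tezokveka.

tezokveka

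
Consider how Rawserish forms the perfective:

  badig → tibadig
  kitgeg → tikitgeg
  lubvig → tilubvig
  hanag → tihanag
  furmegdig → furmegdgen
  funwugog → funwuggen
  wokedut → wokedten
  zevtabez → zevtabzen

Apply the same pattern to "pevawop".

pevawpen

badig and furmegdig both end in -g yet inflect differently (tibadig, furmegdgen), so the final letter is not what conditions the rule; the number of vowels is.
"pevawop" has 3 vowels. The stems with 3 vowels (furmegdig → furmegdgen, funwugog → funwuggen, wokedut → wokedten) delete the last vowel and add -en.
The other pattern: stems with 2 vowels add the prefix ti-.
So pevawop → pevawpen.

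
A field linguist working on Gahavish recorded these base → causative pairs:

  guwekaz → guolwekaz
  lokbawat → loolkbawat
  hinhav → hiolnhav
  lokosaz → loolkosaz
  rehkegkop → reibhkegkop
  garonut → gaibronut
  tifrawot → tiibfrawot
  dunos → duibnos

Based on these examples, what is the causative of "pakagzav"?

paolkagzav

lokbawat and garonut both end in -t yet inflect differently (loolkbawat, gaibronut), so the final letter is not what conditions the rule; the last vowel is.
"pakagzav" has last vowel 'a'. The stems whose last vowel is 'a' (guwekaz → guolwekaz, lokbawat → loolkbawat, hinhav → hiolnhav) insert -ol- after the first vowel.
The other pattern: stems whose last vowel is 'o' or 'u' insert -ib- after the first vowel.
So pakagzav → paolkagzav.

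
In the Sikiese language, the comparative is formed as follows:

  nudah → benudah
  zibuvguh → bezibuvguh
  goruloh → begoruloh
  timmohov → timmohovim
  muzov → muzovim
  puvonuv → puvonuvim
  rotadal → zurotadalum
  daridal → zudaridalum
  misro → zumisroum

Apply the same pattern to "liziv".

goruloh and timmohov both have last vowel 'o' yet inflect differently (begoruloh, timmohovim), so the last vowel is not what conditions the rule; the final letter is.
"liziv" ends in -v. The stems ending in -v (timmohov → timmohovim, muzov → muzovim, puvonuv → puvonuvim) add -im.
The other patterns: stems ending in -h add the prefix be-; stems ending in -l or -o add zu- … -um around the stem.
So liziv → lizivim.

lizivim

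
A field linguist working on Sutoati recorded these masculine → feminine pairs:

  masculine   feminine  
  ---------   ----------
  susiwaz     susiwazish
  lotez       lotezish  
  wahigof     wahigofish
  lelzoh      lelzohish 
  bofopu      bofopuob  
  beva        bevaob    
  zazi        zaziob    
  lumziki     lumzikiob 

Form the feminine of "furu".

susiwaz and beva both have last vowel 'a' yet inflect differently (susiwazish, bevaob), so the last vowel is not what conditions the rule; whether the stem ends in a vowel or a consonant is.
"furu" ends in a vowel. The stems ending in a vowel (bofopu → bofopuob, beva → bevaob, zazi → zaziob) add -ob.
The other pattern: stems ending in a consonant add -ish.
So furu → furuob.

furuob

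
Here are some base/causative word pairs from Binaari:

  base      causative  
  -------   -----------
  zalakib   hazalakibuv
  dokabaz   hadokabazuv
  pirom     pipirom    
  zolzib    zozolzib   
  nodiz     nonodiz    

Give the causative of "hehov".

hehehov

zalakib and zolzib both end in -b yet inflect differently (hazalakibuv, zozolzib), so the final letter is not what conditions the rule; the number of vowels is.
"hehov" has 2 vowels. The stems with 2 vowels (pirom → pipirom, zolzib → zozolzib, nodiz → nonodiz) repeat the first consonant+vowel as a prefix.
The other pattern: stems with 3 vowels add ha- … -uv around the stem.
So hehov → hehehov.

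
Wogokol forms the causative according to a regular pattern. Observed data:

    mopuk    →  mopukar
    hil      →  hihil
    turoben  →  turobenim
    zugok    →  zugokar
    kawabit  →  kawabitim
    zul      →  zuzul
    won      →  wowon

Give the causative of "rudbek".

rudbekar

"rudbek" has 2 vowels. The stems with 2 vowels (zugok → zugokar, mopuk → mopukar) add -ar.
The other patterns: stems with 1 vowel repeat the first consonant+vowel as a prefix; stems with 3 vowels add -im.
So rudbek → rudbekar.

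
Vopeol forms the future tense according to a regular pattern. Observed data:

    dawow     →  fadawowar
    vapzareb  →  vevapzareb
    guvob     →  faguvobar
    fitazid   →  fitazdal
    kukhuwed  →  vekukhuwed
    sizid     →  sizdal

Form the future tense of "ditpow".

faditpowar

guvob and vapzareb both end in -b yet inflect differently (faguvobar, vevapzareb), so the final letter is not what conditions the rule; the last vowel is.
"ditpow" has last vowel 'o'. The stems whose last vowel is 'o' (dawow → fadawowar, guvob → faguvobar) add fa- … -ar around the stem.
So ditpow → faditpowar.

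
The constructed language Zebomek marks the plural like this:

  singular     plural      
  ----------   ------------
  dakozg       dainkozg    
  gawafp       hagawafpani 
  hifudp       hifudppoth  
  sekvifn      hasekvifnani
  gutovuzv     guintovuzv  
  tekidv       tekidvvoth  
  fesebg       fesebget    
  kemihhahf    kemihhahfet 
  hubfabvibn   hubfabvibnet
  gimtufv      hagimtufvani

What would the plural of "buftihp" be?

tekidv and gimtufv both end in -v yet inflect differently (tekidvvoth, hagimtufvani), so the final letter is not what conditions the rule; the second-to-last letter is.
"buftihp" has second-to-last letter 'h'. The one such stem in the data (kemihhahf → kemihhahfet) adds -et, so the same rule applies.
The other patterns: stems whose second-to-last letter is 'd' double the final consonant and add -oth; stems whose second-to-last letter is 'f' add ha- … -ani around the stem; stems whose second-to-last letter is 'z' insert -in- after the first vowel.
So buftihp → buftihpet.

buftihpet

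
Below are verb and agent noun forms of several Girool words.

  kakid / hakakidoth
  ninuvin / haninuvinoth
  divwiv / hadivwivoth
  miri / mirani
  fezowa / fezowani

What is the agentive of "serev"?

"serev" ends in a consonant. The stems ending in a consonant (ninuvin → haninuvinoth, kakid → hakakidoth, divwiv → hadivwivoth) add ha- … -oth around the stem.
So serev → haserevoth.

haserevoth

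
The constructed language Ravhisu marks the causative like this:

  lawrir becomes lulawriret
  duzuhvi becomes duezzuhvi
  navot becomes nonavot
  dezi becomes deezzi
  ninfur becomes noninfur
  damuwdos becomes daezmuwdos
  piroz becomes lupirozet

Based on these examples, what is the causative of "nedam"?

nonedam

ninfur and lawrir both end in -r yet inflect differently (noninfur, lulawriret), so the final letter is not what conditions the rule; the first letter is.
"nedam" begins with n-. The stems beginning with n- (navot → nonavot, ninfur → noninfur) add the prefix no-.
So nedam → nonedam.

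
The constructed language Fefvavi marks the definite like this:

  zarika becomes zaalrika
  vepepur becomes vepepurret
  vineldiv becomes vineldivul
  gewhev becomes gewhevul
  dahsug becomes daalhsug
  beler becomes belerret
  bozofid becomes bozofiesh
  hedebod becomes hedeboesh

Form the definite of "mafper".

mafperret

dahsug and vepepur both have last vowel 'u' yet inflect differently (daalhsug, vepepurret), so the last vowel is not what conditions the rule; the final letter is.
"mafper" ends in -r. The stems ending in -r (beler → belerret, vepepur → vepepurret) double the final consonant and add -et.
The other patterns: stems ending in -d drop the final letter and add -esh; stems ending in -a or -g insert -al- after the first vowel; stems ending in -v add -ul.
So mafper → mafperret.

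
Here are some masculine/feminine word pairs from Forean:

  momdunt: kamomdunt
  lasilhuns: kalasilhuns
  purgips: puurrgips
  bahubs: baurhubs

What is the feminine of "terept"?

teurrept

lasilhuns and purgips both end in -s yet inflect differently (kalasilhuns, puurrgips), so the final letter is not what conditions the rule; the second-to-last letter is.
"terept" has second-to-last letter 'p'. The one such stem in the data (purgips → puurrgips) inserts -ur- after the first vowel (as does bahubs), so the same rule applies.
The other pattern: stems whose second-to-last letter is 'n' add the prefix ka-.
So terept → teurrept.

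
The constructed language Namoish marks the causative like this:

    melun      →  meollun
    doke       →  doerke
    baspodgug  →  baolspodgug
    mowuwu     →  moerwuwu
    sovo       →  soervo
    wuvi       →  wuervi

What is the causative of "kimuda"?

kiermuda

baspodgug and mowuwu both have last vowel 'u' yet inflect differently (baolspodgug, moerwuwu), so the last vowel is not what conditions the rule; whether the stem ends in a vowel or a consonant is.
"kimuda" ends in a vowel. The stems ending in a vowel (mowuwu → moerwuwu, sovo → soervo, wuvi → wuervi) insert -er- after the first vowel.
So kimuda → kiermuda.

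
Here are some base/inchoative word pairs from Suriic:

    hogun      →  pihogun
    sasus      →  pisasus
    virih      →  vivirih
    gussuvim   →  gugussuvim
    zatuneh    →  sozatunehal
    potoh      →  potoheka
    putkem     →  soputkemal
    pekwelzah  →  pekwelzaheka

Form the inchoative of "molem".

somolemal

zatuneh and virih both end in -h yet inflect differently (sozatunehal, vivirih), so the final letter is not what conditions the rule; the last vowel is.
"molem" has last vowel 'e'. The stems whose last vowel is 'e' (zatuneh → sozatunehal, putkem → soputkemal) add so- … -al around the stem.
The other patterns: stems whose last vowel is 'u' add the prefix pi-; stems whose last vowel is 'i' repeat the first consonant+vowel as a prefix; stems whose last vowel is 'a' or 'o' add -eka.
So molem → somolemal.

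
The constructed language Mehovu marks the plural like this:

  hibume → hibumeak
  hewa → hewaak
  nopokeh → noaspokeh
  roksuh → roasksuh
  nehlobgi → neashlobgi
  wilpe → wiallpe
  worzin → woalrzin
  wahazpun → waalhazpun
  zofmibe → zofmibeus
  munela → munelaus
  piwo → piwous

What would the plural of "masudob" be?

hibume and wilpe both end in -e yet inflect differently (hibumeak, wiallpe), so the final letter is not what conditions the rule; the first letter is.
"masudob" begins with m-. The one such stem in the data (munela → munelaus) adds -us, so the same rule applies.
The other patterns: stems beginning with h- add -ak; stems beginning with n- or r- insert -as- after the first vowel; stems beginning with w- insert -al- after the first vowel.
So masudob → masudobus.

masudobus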